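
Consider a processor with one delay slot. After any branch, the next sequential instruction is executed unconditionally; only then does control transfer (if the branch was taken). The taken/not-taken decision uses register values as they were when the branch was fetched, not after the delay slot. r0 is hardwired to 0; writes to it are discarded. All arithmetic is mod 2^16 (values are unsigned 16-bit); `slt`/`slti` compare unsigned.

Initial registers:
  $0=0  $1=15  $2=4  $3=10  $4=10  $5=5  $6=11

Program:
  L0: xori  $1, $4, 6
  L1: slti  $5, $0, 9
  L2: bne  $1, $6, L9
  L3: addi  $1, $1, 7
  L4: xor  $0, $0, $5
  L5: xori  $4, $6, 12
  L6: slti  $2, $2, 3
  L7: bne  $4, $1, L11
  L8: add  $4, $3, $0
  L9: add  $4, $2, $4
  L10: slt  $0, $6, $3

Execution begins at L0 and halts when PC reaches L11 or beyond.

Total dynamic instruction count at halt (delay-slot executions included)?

#0 xori  $1, $4, 6 ; 0/12/4/10/10/5/11
#1 slti  $5, $0, 9 ; 0/12/4/10/10/1/11
#2 bne  $1, $6, L9 ; 0/12/4/10/10/1/11 ; →target
#3 addi  $1, $1, 7 ; 0/19/4/10/10/1/11
#9 add  $4, $2, $4 ; 0/19/4/10/14/1/11
#10 slt  $0, $6, $3 ; 0/19/4/10/14/1/11

6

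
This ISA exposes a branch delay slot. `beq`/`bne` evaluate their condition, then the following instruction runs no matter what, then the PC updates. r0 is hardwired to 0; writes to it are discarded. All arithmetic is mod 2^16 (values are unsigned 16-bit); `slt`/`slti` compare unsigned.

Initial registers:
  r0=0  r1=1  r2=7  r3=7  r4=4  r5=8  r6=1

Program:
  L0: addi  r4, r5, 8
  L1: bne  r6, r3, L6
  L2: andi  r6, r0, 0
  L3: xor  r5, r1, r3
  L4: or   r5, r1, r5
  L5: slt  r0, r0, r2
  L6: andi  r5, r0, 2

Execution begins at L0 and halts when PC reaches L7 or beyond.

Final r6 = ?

0

  step pc=0: addi  r4, r5, 8  regs=(0,1,7,7,16,8,1)
  step pc=1: bne  r6, r3, L6  cond=T  regs=(0,1,7,7,16,8,1)
  step pc=2: andi  r6, r0, 0  regs=(0,1,7,7,16,8,0)
  step pc=6: andi  r5, r0, 2  regs=(0,1,7,7,16,0,0)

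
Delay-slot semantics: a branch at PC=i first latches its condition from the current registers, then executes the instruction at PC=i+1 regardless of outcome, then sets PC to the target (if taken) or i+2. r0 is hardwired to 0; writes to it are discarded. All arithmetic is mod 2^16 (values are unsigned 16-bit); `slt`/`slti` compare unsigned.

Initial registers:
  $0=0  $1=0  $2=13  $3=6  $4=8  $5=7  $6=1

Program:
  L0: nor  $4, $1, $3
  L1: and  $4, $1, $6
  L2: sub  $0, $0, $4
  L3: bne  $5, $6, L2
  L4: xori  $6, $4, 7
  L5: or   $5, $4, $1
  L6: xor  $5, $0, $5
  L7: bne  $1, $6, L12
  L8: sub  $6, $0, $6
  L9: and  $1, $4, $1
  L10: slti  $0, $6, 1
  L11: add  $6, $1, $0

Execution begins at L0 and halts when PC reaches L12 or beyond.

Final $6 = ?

65529

  step pc=0: nor  $4, $1, $3  regs=(0,0,13,6,65529,7,1)
  step pc=1: and  $4, $1, $6  regs=(0,0,13,6,0,7,1)
  step pc=2: sub  $0, $0, $4  regs=(0,0,13,6,0,7,1)
  step pc=3: bne  $5, $6, L2  cond=T  regs=(0,0,13,6,0,7,1)
  step pc=4: xori  $6, $4, 7  regs=(0,0,13,6,0,7,7)
  step pc=2: sub  $0, $0, $4  regs=(0,0,13,6,0,7,7)
  step pc=3: bne  $5, $6, L2  cond=F  regs=(0,0,13,6,0,7,7)
  step pc=4: xori  $6, $4, 7  regs=(0,0,13,6,0,7,7)
  step pc=5: or   $5, $4, $1  regs=(0,0,13,6,0,0,7)
  step pc=6: xor  $5, $0, $5  regs=(0,0,13,6,0,0,7)
  step pc=7: bne  $1, $6, L12  cond=T  regs=(0,0,13,6,0,0,7)
  step pc=8: sub  $6, $0, $6  regs=(0,0,13,6,0,0,65529)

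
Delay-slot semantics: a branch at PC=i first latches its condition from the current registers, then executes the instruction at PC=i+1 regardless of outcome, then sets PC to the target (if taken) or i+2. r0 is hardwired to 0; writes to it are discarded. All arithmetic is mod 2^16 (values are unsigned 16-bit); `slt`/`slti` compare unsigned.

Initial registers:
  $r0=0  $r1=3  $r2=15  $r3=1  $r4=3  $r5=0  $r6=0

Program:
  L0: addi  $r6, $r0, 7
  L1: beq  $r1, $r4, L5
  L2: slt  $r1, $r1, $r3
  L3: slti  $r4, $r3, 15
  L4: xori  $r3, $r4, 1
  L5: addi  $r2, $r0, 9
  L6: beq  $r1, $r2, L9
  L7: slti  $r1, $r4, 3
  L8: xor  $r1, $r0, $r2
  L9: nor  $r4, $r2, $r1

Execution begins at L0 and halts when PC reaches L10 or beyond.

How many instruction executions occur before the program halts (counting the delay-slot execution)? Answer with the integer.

[0] addi  $r6, $r0, 7  →  {$r0:0, $r1:3, $r2:15, $r3:1, $r4:3, $r5:0, $r6:7}
[1] beq  $r1, $r4, L5  →  {$r0:0, $r1:3, $r2:15, $r3:1, $r4:3, $r5:0, $r6:7}  ⟨branch taken⟩
[2] slt  $r1, $r1, $r3  →  {$r0:0, $r1:0, $r2:15, $r3:1, $r4:3, $r5:0, $r6:7}
[5] addi  $r2, $r0, 9  →  {$r0:0, $r1:0, $r2:9, $r3:1, $r4:3, $r5:0, $r6:7}
[6] beq  $r1, $r2, L9  →  {$r0:0, $r1:0, $r2:9, $r3:1, $r4:3, $r5:0, $r6:7}  ⟨branch fallthrough⟩
[7] slti  $r1, $r4, 3  →  {$r0:0, $r1:0, $r2:9, $r3:1, $r4:3, $r5:0, $r6:7}
[8] xor  $r1, $r0, $r2  →  {$r0:0, $r1:9, $r2:9, $r3:1, $r4:3, $r5:0, $r6:7}
[9] nor  $r4, $r2, $r1  →  {$r0:0, $r1:9, $r2:9, $r3:1, $r4:65526, $r5:0, $r6:7}

8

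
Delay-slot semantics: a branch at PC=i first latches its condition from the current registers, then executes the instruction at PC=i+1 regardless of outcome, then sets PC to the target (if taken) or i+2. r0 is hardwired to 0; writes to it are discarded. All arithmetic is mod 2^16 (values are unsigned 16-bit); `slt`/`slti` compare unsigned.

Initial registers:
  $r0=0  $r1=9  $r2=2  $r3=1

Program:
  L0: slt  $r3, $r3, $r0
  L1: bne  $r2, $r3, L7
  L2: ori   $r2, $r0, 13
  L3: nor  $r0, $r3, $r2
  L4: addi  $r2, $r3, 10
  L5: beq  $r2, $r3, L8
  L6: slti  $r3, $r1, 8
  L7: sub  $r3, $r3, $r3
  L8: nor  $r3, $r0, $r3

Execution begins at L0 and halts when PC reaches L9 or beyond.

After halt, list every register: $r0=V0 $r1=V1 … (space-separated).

$r0=0 $r1=9 $r2=13 $r3=65535

PC=0  slt  $r3, $r3, $r0     | $r0=0 $r1=9 $r2=2 $r3=0
PC=1  bne  $r2, $r3, L7      | $r0=0 $r1=9 $r2=2 $r3=0  [TAKEN]
PC=2  ori   $r2, $r0, 13     | $r0=0 $r1=9 $r2=13 $r3=0
PC=7  sub  $r3, $r3, $r3     | $r0=0 $r1=9 $r2=13 $r3=0
PC=8  nor  $r3, $r0, $r3     | $r0=0 $r1=9 $r2=13 $r3=65535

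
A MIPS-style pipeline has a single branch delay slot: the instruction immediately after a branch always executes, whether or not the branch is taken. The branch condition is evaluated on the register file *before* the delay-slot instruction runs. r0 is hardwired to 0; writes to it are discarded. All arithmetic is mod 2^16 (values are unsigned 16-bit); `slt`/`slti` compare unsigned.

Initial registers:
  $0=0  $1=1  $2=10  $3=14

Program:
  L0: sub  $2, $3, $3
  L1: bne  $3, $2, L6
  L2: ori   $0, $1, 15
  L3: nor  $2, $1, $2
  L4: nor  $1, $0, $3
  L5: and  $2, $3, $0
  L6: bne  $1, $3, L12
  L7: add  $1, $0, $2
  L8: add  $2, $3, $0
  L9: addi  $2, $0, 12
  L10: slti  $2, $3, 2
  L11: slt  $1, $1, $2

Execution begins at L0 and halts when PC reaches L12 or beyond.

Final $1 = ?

[0] sub  $2, $3, $3  →  {$0:0, $1:1, $2:0, $3:14}
[1] bne  $3, $2, L6  →  {$0:0, $1:1, $2:0, $3:14}  ⟨branch taken⟩
[2] ori   $0, $1, 15  →  {$0:0, $1:1, $2:0, $3:14}
[6] bne  $1, $3, L12  →  {$0:0, $1:1, $2:0, $3:14}  ⟨branch taken⟩
[7] add  $1, $0, $2  →  {$0:0, $1:0, $2:0, $3:14}

0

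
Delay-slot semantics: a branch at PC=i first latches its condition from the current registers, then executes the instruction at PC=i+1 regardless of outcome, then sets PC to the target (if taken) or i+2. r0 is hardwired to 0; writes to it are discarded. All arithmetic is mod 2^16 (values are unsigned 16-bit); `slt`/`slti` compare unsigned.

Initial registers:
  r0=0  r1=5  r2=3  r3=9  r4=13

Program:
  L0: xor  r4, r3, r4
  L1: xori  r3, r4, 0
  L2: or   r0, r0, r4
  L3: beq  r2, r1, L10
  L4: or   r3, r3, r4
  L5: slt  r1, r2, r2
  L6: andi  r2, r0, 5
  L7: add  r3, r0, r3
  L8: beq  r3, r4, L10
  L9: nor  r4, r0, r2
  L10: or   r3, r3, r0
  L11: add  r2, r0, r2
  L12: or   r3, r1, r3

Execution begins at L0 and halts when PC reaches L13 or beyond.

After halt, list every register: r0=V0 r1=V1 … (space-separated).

PC=0  xor  r4, r3, r4        | r0=0 r1=5 r2=3 r3=9 r4=4
PC=1  xori  r3, r4, 0        | r0=0 r1=5 r2=3 r3=4 r4=4
PC=2  or   r0, r0, r4        | r0=0 r1=5 r2=3 r3=4 r4=4
PC=3  beq  r2, r1, L10       | r0=0 r1=5 r2=3 r3=4 r4=4  [not taken]
PC=4  or   r3, r3, r4        | r0=0 r1=5 r2=3 r3=4 r4=4
PC=5  slt  r1, r2, r2        | r0=0 r1=0 r2=3 r3=4 r4=4
PC=6  andi  r2, r0, 5        | r0=0 r1=0 r2=0 r3=4 r4=4
PC=7  add  r3, r0, r3        | r0=0 r1=0 r2=0 r3=4 r4=4
PC=8  beq  r3, r4, L10       | r0=0 r1=0 r2=0 r3=4 r4=4  [TAKEN]
PC=9  nor  r4, r0, r2        | r0=0 r1=0 r2=0 r3=4 r4=65535
PC=10 or   r3, r3, r0        | r0=0 r1=0 r2=0 r3=4 r4=65535
PC=11 add  r2, r0, r2        | r0=0 r1=0 r2=0 r3=4 r4=65535
PC=12 or   r3, r1, r3        | r0=0 r1=0 r2=0 r3=4 r4=65535

r0=0 r1=0 r2=0 r3=4 r4=65535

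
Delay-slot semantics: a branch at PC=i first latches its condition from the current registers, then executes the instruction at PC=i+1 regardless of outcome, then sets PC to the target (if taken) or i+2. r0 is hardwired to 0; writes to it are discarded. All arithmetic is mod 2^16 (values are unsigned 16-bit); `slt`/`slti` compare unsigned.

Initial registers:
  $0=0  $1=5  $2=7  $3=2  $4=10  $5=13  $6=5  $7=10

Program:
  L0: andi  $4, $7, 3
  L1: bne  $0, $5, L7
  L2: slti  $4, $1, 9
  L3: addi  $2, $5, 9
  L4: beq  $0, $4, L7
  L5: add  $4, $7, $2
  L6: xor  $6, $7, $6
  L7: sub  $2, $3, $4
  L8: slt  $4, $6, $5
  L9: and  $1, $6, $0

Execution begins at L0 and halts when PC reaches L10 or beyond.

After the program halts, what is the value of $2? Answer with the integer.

1

PC=0  andi  $4, $7, 3        | $0=0 $1=5 $2=7 $3=2 $4=2 $5=13 $6=5 $7=10
PC=1  bne  $0, $5, L7        | $0=0 $1=5 $2=7 $3=2 $4=2 $5=13 $6=5 $7=10  [TAKEN]
PC=2  slti  $4, $1, 9        | $0=0 $1=5 $2=7 $3=2 $4=1 $5=13 $6=5 $7=10
PC=7  sub  $2, $3, $4        | $0=0 $1=5 $2=1 $3=2 $4=1 $5=13 $6=5 $7=10
PC=8  slt  $4, $6, $5        | $0=0 $1=5 $2=1 $3=2 $4=1 $5=13 $6=5 $7=10
PC=9  and  $1, $6, $0        | $0=0 $1=0 $2=1 $3=2 $4=1 $5=13 $6=5 $7=10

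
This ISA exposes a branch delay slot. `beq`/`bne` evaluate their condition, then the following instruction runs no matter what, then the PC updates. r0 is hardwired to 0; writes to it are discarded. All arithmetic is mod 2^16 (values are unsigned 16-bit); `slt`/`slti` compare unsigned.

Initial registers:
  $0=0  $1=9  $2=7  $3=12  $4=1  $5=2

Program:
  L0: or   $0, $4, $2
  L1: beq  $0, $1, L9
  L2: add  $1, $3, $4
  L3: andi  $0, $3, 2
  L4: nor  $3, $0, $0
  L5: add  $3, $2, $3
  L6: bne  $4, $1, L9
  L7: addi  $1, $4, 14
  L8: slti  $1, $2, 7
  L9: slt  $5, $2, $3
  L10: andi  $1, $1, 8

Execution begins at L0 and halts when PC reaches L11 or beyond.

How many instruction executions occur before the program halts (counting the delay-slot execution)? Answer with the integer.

10

[0] or   $0, $4, $2  →  {$0:0, $1:9, $2:7, $3:12, $4:1, $5:2}
[1] beq  $0, $1, L9  →  {$0:0, $1:9, $2:7, $3:12, $4:1, $5:2}  ⟨branch fallthrough⟩
[2] add  $1, $3, $4  →  {$0:0, $1:13, $2:7, $3:12, $4:1, $5:2}
[3] andi  $0, $3, 2  →  {$0:0, $1:13, $2:7, $3:12, $4:1, $5:2}
[4] nor  $3, $0, $0  →  {$0:0, $1:13, $2:7, $3:65535, $4:1, $5:2}
[5] add  $3, $2, $3  →  {$0:0, $1:13, $2:7, $3:6, $4:1, $5:2}
[6] bne  $4, $1, L9  →  {$0:0, $1:13, $2:7, $3:6, $4:1, $5:2}  ⟨branch taken⟩
[7] addi  $1, $4, 14  →  {$0:0, $1:15, $2:7, $3:6, $4:1, $5:2}
[9] slt  $5, $2, $3  →  {$0:0, $1:15, $2:7, $3:6, $4:1, $5:0}
[10] andi  $1, $1, 8  →  {$0:0, $1:8, $2:7, $3:6, $4:1, $5:0}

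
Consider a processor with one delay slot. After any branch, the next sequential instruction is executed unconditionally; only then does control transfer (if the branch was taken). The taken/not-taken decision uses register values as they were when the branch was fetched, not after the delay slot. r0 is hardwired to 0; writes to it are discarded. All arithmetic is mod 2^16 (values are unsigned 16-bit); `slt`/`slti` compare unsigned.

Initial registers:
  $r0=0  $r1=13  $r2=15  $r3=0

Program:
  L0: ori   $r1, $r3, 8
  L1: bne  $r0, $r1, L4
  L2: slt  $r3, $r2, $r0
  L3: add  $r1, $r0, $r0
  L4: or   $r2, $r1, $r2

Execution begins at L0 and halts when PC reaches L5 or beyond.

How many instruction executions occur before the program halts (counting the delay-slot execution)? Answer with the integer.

4

[0] ori   $r1, $r3, 8  →  {$r0:0, $r1:8, $r2:15, $r3:0}
[1] bne  $r0, $r1, L4  →  {$r0:0, $r1:8, $r2:15, $r3:0}  ⟨branch taken⟩
[2] slt  $r3, $r2, $r0  →  {$r0:0, $r1:8, $r2:15, $r3:0}
[4] or   $r2, $r1, $r2  →  {$r0:0, $r1:8, $r2:15, $r3:0}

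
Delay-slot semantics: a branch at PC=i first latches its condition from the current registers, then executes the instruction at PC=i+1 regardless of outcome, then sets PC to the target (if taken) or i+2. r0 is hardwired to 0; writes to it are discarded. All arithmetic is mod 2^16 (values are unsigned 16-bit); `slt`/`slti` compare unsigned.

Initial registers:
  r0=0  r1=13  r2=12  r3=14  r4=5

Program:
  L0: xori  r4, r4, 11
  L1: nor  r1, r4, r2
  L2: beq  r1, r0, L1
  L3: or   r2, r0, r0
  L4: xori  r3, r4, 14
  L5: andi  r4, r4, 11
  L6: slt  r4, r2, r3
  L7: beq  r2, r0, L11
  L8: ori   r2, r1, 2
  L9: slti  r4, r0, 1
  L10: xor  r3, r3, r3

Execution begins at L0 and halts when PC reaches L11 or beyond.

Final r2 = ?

65523

PC=0  xori  r4, r4, 11       | r0=0 r1=13 r2=12 r3=14 r4=14
PC=1  nor  r1, r4, r2        | r0=0 r1=65521 r2=12 r3=14 r4=14
PC=2  beq  r1, r0, L1        | r0=0 r1=65521 r2=12 r3=14 r4=14  [not taken]
PC=3  or   r2, r0, r0        | r0=0 r1=65521 r2=0 r3=14 r4=14
PC=4  xori  r3, r4, 14       | r0=0 r1=65521 r2=0 r3=0 r4=14
PC=5  andi  r4, r4, 11       | r0=0 r1=65521 r2=0 r3=0 r4=10
PC=6  slt  r4, r2, r3        | r0=0 r1=65521 r2=0 r3=0 r4=0
PC=7  beq  r2, r0, L11       | r0=0 r1=65521 r2=0 r3=0 r4=0  [TAKEN]
PC=8  ori   r2, r1, 2        | r0=0 r1=65521 r2=65523 r3=0 r4=0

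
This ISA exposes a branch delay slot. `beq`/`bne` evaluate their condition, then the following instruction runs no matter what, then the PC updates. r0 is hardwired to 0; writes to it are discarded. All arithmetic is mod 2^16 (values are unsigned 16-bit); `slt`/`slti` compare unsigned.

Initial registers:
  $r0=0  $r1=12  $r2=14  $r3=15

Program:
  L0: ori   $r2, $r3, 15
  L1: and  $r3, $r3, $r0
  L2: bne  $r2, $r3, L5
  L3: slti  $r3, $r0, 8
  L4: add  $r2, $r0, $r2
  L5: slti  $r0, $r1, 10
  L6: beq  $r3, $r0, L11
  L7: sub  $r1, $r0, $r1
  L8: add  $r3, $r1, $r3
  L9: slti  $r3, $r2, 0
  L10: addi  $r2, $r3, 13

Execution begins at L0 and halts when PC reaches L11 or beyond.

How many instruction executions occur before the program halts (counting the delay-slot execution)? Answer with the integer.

10

  step pc=0: ori   $r2, $r3, 15  regs=(0,12,15,15)
  step pc=1: and  $r3, $r3, $r0  regs=(0,12,15,0)
  step pc=2: bne  $r2, $r3, L5  cond=T  regs=(0,12,15,0)
  step pc=3: slti  $r3, $r0, 8  regs=(0,12,15,1)
  step pc=5: slti  $r0, $r1, 10  regs=(0,12,15,1)
  step pc=6: beq  $r3, $r0, L11  cond=F  regs=(0,12,15,1)
  step pc=7: sub  $r1, $r0, $r1  regs=(0,65524,15,1)
  step pc=8: add  $r3, $r1, $r3  regs=(0,65524,15,65525)
  step pc=9: slti  $r3, $r2, 0  regs=(0,65524,15,0)
  step pc=10: addi  $r2, $r3, 13  regs=(0,65524,13,0)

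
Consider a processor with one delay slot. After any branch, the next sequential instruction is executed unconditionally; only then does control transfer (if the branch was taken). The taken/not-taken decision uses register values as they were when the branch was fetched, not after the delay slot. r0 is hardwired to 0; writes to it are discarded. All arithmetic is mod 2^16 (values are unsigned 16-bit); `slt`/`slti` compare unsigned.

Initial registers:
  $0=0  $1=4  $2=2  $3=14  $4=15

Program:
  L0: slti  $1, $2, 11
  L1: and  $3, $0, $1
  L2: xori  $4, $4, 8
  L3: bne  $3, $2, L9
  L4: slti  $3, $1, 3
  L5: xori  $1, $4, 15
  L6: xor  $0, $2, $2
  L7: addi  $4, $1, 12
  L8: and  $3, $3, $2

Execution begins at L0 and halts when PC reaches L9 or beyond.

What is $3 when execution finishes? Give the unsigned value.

#0 slti  $1, $2, 11 ; 0/1/2/14/15
#1 and  $3, $0, $1 ; 0/1/2/0/15
#2 xori  $4, $4, 8 ; 0/1/2/0/7
#3 bne  $3, $2, L9 ; 0/1/2/0/7 ; →target
#4 slti  $3, $1, 3 ; 0/1/2/1/7

1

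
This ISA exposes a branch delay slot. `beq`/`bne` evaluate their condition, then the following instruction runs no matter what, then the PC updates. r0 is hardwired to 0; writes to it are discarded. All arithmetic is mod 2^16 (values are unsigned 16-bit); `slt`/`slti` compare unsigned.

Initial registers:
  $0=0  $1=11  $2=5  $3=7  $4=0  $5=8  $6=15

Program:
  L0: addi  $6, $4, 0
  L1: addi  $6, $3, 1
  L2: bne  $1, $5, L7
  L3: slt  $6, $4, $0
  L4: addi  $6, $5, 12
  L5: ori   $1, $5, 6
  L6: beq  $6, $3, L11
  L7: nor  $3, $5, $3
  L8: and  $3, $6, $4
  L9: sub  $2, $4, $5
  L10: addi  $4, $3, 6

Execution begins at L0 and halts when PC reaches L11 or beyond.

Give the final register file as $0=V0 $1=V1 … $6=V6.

#0 addi  $6, $4, 0 ; 0/11/5/7/0/8/0
#1 addi  $6, $3, 1 ; 0/11/5/7/0/8/8
#2 bne  $1, $5, L7 ; 0/11/5/7/0/8/8 ; →target
#3 slt  $6, $4, $0 ; 0/11/5/7/0/8/0
#7 nor  $3, $5, $3 ; 0/11/5/65520/0/8/0
#8 and  $3, $6, $4 ; 0/11/5/0/0/8/0
#9 sub  $2, $4, $5 ; 0/11/65528/0/0/8/0
#10 addi  $4, $3, 6 ; 0/11/65528/0/6/8/0

$0=0 $1=11 $2=65528 $3=0 $4=6 $5=8 $6=0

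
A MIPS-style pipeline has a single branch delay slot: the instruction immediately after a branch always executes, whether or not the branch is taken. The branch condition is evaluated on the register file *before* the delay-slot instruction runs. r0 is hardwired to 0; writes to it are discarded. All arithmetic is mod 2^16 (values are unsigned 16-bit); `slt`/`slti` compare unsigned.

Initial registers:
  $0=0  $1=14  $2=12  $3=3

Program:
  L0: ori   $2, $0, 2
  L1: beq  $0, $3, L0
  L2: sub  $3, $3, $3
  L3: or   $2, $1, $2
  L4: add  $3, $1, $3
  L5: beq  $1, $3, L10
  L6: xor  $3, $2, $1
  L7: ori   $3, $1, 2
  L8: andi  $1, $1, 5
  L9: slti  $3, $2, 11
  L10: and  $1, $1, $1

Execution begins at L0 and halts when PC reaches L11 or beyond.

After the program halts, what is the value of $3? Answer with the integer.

  step pc=0: ori   $2, $0, 2  regs=(0,14,2,3)
  step pc=1: beq  $0, $3, L0  cond=F  regs=(0,14,2,3)
  step pc=2: sub  $3, $3, $3  regs=(0,14,2,0)
  step pc=3: or   $2, $1, $2  regs=(0,14,14,0)
  step pc=4: add  $3, $1, $3  regs=(0,14,14,14)
  step pc=5: beq  $1, $3, L10  cond=T  regs=(0,14,14,14)
  step pc=6: xor  $3, $2, $1  regs=(0,14,14,0)
  step pc=10: and  $1, $1, $1  regs=(0,14,14,0)

0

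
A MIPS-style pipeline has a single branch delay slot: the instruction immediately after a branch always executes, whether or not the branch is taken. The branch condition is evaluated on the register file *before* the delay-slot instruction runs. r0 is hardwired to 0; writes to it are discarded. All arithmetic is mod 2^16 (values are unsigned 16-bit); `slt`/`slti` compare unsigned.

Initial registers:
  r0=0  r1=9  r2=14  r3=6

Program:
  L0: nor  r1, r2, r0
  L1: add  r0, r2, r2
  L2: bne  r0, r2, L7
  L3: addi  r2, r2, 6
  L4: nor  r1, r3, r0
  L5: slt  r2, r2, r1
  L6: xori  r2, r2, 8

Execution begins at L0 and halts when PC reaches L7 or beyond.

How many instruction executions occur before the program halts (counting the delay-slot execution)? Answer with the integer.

  step pc=0: nor  r1, r2, r0  regs=(0,65521,14,6)
  step pc=1: add  r0, r2, r2  regs=(0,65521,14,6)
  step pc=2: bne  r0, r2, L7  cond=T  regs=(0,65521,14,6)
  step pc=3: addi  r2, r2, 6  regs=(0,65521,20,6)

4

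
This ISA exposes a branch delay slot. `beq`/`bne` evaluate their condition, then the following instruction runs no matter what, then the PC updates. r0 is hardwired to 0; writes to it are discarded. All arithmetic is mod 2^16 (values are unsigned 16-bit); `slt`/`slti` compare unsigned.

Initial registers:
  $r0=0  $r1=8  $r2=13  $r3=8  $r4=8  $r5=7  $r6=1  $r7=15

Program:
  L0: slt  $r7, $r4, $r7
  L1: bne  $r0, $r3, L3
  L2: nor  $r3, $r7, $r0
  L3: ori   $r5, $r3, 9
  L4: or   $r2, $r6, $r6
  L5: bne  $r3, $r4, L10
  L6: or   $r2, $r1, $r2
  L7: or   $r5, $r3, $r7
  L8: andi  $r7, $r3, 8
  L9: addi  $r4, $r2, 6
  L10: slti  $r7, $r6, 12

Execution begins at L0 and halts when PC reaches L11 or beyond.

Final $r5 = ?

PC=0  slt  $r7, $r4, $r7     | $r0=0 $r1=8 $r2=13 $r3=8 $r4=8 $r5=7 $r6=1 $r7=1
PC=1  bne  $r0, $r3, L3      | $r0=0 $r1=8 $r2=13 $r3=8 $r4=8 $r5=7 $r6=1 $r7=1  [TAKEN]
PC=2  nor  $r3, $r7, $r0     | $r0=0 $r1=8 $r2=13 $r3=65534 $r4=8 $r5=7 $r6=1 $r7=1
PC=3  ori   $r5, $r3, 9      | $r0=0 $r1=8 $r2=13 $r3=65534 $r4=8 $r5=65535 $r6=1 $r7=1
PC=4  or   $r2, $r6, $r6     | $r0=0 $r1=8 $r2=1 $r3=65534 $r4=8 $r5=65535 $r6=1 $r7=1
PC=5  bne  $r3, $r4, L10     | $r0=0 $r1=8 $r2=1 $r3=65534 $r4=8 $r5=65535 $r6=1 $r7=1  [TAKEN]
PC=6  or   $r2, $r1, $r2     | $r0=0 $r1=8 $r2=9 $r3=65534 $r4=8 $r5=65535 $r6=1 $r7=1
PC=10 slti  $r7, $r6, 12     | $r0=0 $r1=8 $r2=9 $r3=65534 $r4=8 $r5=65535 $r6=1 $r7=1

65535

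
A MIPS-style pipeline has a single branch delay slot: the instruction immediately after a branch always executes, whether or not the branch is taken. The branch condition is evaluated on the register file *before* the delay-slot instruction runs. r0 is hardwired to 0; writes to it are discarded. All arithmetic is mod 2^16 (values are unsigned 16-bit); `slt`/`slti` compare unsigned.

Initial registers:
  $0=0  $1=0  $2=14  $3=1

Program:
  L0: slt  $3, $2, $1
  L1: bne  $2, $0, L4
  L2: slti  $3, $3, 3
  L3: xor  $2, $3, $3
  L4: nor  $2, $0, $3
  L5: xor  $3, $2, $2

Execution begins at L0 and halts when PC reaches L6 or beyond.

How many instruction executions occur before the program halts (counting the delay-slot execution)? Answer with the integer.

5

  step pc=0: slt  $3, $2, $1  regs=(0,0,14,0)
  step pc=1: bne  $2, $0, L4  cond=T  regs=(0,0,14,0)
  step pc=2: slti  $3, $3, 3  regs=(0,0,14,1)
  step pc=4: nor  $2, $0, $3  regs=(0,0,65534,1)
  step pc=5: xor  $3, $2, $2  regs=(0,0,65534,0)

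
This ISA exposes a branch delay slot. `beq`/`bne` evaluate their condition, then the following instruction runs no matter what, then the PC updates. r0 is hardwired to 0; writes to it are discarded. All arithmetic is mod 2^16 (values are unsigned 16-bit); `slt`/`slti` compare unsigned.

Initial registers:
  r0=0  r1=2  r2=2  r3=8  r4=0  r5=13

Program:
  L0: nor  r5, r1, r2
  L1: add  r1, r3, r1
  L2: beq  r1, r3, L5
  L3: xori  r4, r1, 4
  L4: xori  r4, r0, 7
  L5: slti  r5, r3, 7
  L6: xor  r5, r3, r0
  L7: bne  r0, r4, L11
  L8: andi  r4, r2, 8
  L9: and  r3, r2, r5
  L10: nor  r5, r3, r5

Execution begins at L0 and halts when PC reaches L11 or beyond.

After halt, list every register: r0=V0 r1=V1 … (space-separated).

r0=0 r1=10 r2=2 r3=8 r4=0 r5=8

PC=0  nor  r5, r1, r2        | r0=0 r1=2 r2=2 r3=8 r4=0 r5=65533
PC=1  add  r1, r3, r1        | r0=0 r1=10 r2=2 r3=8 r4=0 r5=65533
PC=2  beq  r1, r3, L5        | r0=0 r1=10 r2=2 r3=8 r4=0 r5=65533  [not taken]
PC=3  xori  r4, r1, 4        | r0=0 r1=10 r2=2 r3=8 r4=14 r5=65533
PC=4  xori  r4, r0, 7        | r0=0 r1=10 r2=2 r3=8 r4=7 r5=65533
PC=5  slti  r5, r3, 7        | r0=0 r1=10 r2=2 r3=8 r4=7 r5=0
PC=6  xor  r5, r3, r0        | r0=0 r1=10 r2=2 r3=8 r4=7 r5=8
PC=7  bne  r0, r4, L11       | r0=0 r1=10 r2=2 r3=8 r4=7 r5=8  [TAKEN]
PC=8  andi  r4, r2, 8        | r0=0 r1=10 r2=2 r3=8 r4=0 r5=8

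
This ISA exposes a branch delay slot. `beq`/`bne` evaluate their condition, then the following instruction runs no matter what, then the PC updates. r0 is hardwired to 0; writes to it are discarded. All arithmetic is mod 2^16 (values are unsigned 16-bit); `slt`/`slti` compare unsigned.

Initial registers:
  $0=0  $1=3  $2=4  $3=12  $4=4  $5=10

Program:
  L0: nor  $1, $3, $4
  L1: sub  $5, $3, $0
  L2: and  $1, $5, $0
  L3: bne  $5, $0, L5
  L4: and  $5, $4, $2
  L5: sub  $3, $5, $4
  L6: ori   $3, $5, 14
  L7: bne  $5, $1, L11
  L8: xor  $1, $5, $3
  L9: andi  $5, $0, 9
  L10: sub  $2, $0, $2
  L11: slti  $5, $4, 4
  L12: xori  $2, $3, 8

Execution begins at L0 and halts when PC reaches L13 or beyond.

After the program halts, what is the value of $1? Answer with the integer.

10

PC=0  nor  $1, $3, $4        | $0=0 $1=65523 $2=4 $3=12 $4=4 $5=10
PC=1  sub  $5, $3, $0        | $0=0 $1=65523 $2=4 $3=12 $4=4 $5=12
PC=2  and  $1, $5, $0        | $0=0 $1=0 $2=4 $3=12 $4=4 $5=12
PC=3  bne  $5, $0, L5        | $0=0 $1=0 $2=4 $3=12 $4=4 $5=12  [TAKEN]
PC=4  and  $5, $4, $2        | $0=0 $1=0 $2=4 $3=12 $4=4 $5=4
PC=5  sub  $3, $5, $4        | $0=0 $1=0 $2=4 $3=0 $4=4 $5=4
PC=6  ori   $3, $5, 14       | $0=0 $1=0 $2=4 $3=14 $4=4 $5=4
PC=7  bne  $5, $1, L11       | $0=0 $1=0 $2=4 $3=14 $4=4 $5=4  [TAKEN]
PC=8  xor  $1, $5, $3        | $0=0 $1=10 $2=4 $3=14 $4=4 $5=4
PC=11 slti  $5, $4, 4        | $0=0 $1=10 $2=4 $3=14 $4=4 $5=0
PC=12 xori  $2, $3, 8        | $0=0 $1=10 $2=6 $3=14 $4=4 $5=0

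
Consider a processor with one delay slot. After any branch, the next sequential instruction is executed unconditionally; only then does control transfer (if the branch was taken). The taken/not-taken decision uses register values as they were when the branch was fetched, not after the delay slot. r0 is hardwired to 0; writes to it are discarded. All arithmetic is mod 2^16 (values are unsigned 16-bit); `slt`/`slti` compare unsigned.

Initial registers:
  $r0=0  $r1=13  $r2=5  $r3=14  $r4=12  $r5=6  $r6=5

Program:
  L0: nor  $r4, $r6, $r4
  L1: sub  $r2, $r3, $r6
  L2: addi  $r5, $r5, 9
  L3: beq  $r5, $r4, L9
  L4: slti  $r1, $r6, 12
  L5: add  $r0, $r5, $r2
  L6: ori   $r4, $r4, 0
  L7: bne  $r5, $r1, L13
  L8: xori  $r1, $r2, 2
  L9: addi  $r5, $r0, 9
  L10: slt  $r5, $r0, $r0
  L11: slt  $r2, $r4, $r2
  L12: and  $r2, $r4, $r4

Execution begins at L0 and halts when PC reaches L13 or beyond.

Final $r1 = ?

PC=0  nor  $r4, $r6, $r4     | $r0=0 $r1=13 $r2=5 $r3=14 $r4=65522 $r5=6 $r6=5
PC=1  sub  $r2, $r3, $r6     | $r0=0 $r1=13 $r2=9 $r3=14 $r4=65522 $r5=6 $r6=5
PC=2  addi  $r5, $r5, 9      | $r0=0 $r1=13 $r2=9 $r3=14 $r4=65522 $r5=15 $r6=5
PC=3  beq  $r5, $r4, L9      | $r0=0 $r1=13 $r2=9 $r3=14 $r4=65522 $r5=15 $r6=5  [not taken]
PC=4  slti  $r1, $r6, 12     | $r0=0 $r1=1 $r2=9 $r3=14 $r4=65522 $r5=15 $r6=5
PC=5  add  $r0, $r5, $r2     | $r0=0 $r1=1 $r2=9 $r3=14 $r4=65522 $r5=15 $r6=5
PC=6  ori   $r4, $r4, 0      | $r0=0 $r1=1 $r2=9 $r3=14 $r4=65522 $r5=15 $r6=5
PC=7  bne  $r5, $r1, L13     | $r0=0 $r1=1 $r2=9 $r3=14 $r4=65522 $r5=15 $r6=5  [TAKEN]
PC=8  xori  $r1, $r2, 2      | $r0=0 $r1=11 $r2=9 $r3=14 $r4=65522 $r5=15 $r6=5

11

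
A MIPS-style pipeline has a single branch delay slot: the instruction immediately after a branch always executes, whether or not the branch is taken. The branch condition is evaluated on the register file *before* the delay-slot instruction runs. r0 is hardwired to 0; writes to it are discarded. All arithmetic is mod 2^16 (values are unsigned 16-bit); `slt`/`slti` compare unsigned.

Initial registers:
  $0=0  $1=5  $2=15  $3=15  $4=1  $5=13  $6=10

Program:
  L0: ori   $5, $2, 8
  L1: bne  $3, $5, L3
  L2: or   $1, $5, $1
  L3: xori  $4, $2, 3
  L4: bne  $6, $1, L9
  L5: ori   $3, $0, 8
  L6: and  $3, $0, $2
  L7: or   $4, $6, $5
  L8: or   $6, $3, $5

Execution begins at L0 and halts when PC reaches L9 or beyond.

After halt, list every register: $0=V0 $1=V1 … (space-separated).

[0] ori   $5, $2, 8  →  {$0:0, $1:5, $2:15, $3:15, $4:1, $5:15, $6:10}
[1] bne  $3, $5, L3  →  {$0:0, $1:5, $2:15, $3:15, $4:1, $5:15, $6:10}  ⟨branch fallthrough⟩
[2] or   $1, $5, $1  →  {$0:0, $1:15, $2:15, $3:15, $4:1, $5:15, $6:10}
[3] xori  $4, $2, 3  →  {$0:0, $1:15, $2:15, $3:15, $4:12, $5:15, $6:10}
[4] bne  $6, $1, L9  →  {$0:0, $1:15, $2:15, $3:15, $4:12, $5:15, $6:10}  ⟨branch taken⟩
[5] ori   $3, $0, 8  →  {$0:0, $1:15, $2:15, $3:8, $4:12, $5:15, $6:10}

$0=0 $1=15 $2=15 $3=8 $4=12 $5=15 $6=10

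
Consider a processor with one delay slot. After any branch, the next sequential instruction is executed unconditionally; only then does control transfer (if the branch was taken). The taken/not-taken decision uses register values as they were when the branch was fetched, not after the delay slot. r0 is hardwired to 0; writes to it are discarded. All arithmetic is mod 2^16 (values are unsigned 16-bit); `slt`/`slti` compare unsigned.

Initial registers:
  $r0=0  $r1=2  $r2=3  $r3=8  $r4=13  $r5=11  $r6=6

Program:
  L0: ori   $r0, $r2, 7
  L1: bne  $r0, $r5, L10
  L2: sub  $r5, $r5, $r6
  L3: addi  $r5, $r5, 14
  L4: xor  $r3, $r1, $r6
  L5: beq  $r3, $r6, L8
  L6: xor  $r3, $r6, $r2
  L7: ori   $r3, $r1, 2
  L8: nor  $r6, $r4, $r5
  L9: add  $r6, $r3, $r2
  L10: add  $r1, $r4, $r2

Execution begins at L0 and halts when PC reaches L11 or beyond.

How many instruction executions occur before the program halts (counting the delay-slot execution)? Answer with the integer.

4

  step pc=0: ori   $r0, $r2, 7  regs=(0,2,3,8,13,11,6)
  step pc=1: bne  $r0, $r5, L10  cond=T  regs=(0,2,3,8,13,11,6)
  step pc=2: sub  $r5, $r5, $r6  regs=(0,2,3,8,13,5,6)
  step pc=10: add  $r1, $r4, $r2  regs=(0,16,3,8,13,5,6)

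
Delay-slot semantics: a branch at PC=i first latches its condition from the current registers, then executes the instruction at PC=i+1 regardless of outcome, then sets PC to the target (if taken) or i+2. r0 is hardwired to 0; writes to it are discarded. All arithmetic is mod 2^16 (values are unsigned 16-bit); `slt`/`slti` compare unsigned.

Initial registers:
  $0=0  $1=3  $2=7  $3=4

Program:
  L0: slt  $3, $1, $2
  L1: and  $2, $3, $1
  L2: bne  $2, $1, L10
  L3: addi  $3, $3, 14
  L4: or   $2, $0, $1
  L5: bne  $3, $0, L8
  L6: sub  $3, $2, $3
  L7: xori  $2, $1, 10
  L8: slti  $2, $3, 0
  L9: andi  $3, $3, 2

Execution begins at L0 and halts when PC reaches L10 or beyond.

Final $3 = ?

15

  step pc=0: slt  $3, $1, $2  regs=(0,3,7,1)
  step pc=1: and  $2, $3, $1  regs=(0,3,1,1)
  step pc=2: bne  $2, $1, L10  cond=T  regs=(0,3,1,1)
  step pc=3: addi  $3, $3, 14  regs=(0,3,1,15)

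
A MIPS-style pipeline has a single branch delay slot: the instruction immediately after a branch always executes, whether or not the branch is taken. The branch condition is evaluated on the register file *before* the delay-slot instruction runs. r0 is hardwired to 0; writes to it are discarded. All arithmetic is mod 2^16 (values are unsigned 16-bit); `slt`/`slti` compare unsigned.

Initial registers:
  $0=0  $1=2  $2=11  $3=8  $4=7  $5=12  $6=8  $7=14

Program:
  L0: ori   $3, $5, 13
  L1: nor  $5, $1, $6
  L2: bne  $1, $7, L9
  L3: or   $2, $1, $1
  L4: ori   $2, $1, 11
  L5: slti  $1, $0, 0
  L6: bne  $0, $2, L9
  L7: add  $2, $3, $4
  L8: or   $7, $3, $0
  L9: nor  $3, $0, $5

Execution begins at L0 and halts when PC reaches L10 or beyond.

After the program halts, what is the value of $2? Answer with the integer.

[0] ori   $3, $5, 13  →  {$0:0, $1:2, $2:11, $3:13, $4:7, $5:12, $6:8, $7:14}
[1] nor  $5, $1, $6  →  {$0:0, $1:2, $2:11, $3:13, $4:7, $5:65525, $6:8, $7:14}
[2] bne  $1, $7, L9  →  {$0:0, $1:2, $2:11, $3:13, $4:7, $5:65525, $6:8, $7:14}  ⟨branch taken⟩
[3] or   $2, $1, $1  →  {$0:0, $1:2, $2:2, $3:13, $4:7, $5:65525, $6:8, $7:14}
[9] nor  $3, $0, $5  →  {$0:0, $1:2, $2:2, $3:10, $4:7, $5:65525, $6:8, $7:14}

2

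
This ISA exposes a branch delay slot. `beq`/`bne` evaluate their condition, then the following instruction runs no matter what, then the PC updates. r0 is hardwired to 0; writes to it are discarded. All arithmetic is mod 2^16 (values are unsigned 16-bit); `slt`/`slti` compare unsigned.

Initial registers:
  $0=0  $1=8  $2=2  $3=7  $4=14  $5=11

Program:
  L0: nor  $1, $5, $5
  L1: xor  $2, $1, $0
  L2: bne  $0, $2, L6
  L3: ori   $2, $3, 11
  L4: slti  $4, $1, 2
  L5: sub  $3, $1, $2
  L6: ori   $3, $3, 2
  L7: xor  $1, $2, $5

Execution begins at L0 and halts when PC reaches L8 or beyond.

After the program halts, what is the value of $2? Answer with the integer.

15

  step pc=0: nor  $1, $5, $5  regs=(0,65524,2,7,14,11)
  step pc=1: xor  $2, $1, $0  regs=(0,65524,65524,7,14,11)
  step pc=2: bne  $0, $2, L6  cond=T  regs=(0,65524,65524,7,14,11)
  step pc=3: ori   $2, $3, 11  regs=(0,65524,15,7,14,11)
  step pc=6: ori   $3, $3, 2  regs=(0,65524,15,7,14,11)
  step pc=7: xor  $1, $2, $5  regs=(0,4,15,7,14,11)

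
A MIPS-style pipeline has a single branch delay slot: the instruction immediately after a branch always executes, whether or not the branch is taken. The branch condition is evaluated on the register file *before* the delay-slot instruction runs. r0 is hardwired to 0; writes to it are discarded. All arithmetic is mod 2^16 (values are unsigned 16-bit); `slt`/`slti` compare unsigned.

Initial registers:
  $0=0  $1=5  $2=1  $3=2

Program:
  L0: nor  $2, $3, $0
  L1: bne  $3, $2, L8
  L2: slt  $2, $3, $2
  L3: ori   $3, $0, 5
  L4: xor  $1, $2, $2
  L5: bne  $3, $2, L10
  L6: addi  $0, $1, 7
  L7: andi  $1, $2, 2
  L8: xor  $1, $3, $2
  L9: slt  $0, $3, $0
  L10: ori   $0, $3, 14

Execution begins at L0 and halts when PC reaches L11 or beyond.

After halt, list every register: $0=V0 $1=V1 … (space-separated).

$0=0 $1=3 $2=1 $3=2

  step pc=0: nor  $2, $3, $0  regs=(0,5,65533,2)
  step pc=1: bne  $3, $2, L8  cond=T  regs=(0,5,65533,2)
  step pc=2: slt  $2, $3, $2  regs=(0,5,1,2)
  step pc=8: xor  $1, $3, $2  regs=(0,3,1,2)
  step pc=9: slt  $0, $3, $0  regs=(0,3,1,2)
  step pc=10: ori   $0, $3, 14  regs=(0,3,1,2)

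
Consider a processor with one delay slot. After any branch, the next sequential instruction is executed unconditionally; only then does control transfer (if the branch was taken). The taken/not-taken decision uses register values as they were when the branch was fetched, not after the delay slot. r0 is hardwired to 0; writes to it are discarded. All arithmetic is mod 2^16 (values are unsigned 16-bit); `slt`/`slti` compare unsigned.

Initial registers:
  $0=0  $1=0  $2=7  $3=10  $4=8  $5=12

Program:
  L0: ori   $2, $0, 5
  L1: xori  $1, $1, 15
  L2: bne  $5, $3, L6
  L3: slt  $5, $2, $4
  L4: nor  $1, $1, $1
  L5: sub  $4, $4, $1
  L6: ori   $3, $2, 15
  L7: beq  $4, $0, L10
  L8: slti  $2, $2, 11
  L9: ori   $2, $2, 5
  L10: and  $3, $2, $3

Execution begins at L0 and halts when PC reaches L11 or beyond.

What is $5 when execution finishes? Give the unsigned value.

1

PC=0  ori   $2, $0, 5        | $0=0 $1=0 $2=5 $3=10 $4=8 $5=12
PC=1  xori  $1, $1, 15       | $0=0 $1=15 $2=5 $3=10 $4=8 $5=12
PC=2  bne  $5, $3, L6        | $0=0 $1=15 $2=5 $3=10 $4=8 $5=12  [TAKEN]
PC=3  slt  $5, $2, $4        | $0=0 $1=15 $2=5 $3=10 $4=8 $5=1
PC=6  ori   $3, $2, 15       | $0=0 $1=15 $2=5 $3=15 $4=8 $5=1
PC=7  beq  $4, $0, L10       | $0=0 $1=15 $2=5 $3=15 $4=8 $5=1  [not taken]
PC=8  slti  $2, $2, 11       | $0=0 $1=15 $2=1 $3=15 $4=8 $5=1
PC=9  ori   $2, $2, 5        | $0=0 $1=15 $2=5 $3=15 $4=8 $5=1
PC=10 and  $3, $2, $3        | $0=0 $1=15 $2=5 $3=5 $4=8 $5=1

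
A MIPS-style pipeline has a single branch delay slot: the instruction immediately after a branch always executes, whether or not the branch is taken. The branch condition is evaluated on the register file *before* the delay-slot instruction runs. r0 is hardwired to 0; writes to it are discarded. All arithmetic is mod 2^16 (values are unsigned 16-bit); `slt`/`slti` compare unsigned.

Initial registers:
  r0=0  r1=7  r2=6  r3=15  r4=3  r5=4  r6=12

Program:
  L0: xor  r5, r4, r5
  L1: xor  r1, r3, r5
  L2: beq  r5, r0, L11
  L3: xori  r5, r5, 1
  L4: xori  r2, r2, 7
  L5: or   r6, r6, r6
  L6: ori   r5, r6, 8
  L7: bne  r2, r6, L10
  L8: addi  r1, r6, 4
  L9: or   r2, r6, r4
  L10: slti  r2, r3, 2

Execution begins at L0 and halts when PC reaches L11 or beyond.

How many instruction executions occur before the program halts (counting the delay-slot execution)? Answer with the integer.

10

#0 xor  r5, r4, r5 ; 0/7/6/15/3/7/12
#1 xor  r1, r3, r5 ; 0/8/6/15/3/7/12
#2 beq  r5, r0, L11 ; 0/8/6/15/3/7/12 ; →fallthru
#3 xori  r5, r5, 1 ; 0/8/6/15/3/6/12
#4 xori  r2, r2, 7 ; 0/8/1/15/3/6/12
#5 or   r6, r6, r6 ; 0/8/1/15/3/6/12
#6 ori   r5, r6, 8 ; 0/8/1/15/3/12/12
#7 bne  r2, r6, L10 ; 0/8/1/15/3/12/12 ; →target
#8 addi  r1, r6, 4 ; 0/16/1/15/3/12/12
#10 slti  r2, r3, 2 ; 0/16/0/15/3/12/12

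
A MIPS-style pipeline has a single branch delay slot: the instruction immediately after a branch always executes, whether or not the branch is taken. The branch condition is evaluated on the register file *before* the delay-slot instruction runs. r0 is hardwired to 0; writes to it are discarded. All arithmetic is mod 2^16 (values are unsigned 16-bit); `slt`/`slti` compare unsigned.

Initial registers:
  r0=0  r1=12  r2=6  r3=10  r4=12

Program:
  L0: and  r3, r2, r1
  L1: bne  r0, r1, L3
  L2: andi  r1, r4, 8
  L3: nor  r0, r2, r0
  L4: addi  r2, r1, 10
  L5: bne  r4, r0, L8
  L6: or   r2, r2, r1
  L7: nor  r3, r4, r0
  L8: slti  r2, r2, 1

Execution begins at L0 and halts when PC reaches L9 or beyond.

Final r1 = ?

[0] and  r3, r2, r1  →  {r0:0, r1:12, r2:6, r3:4, r4:12}
[1] bne  r0, r1, L3  →  {r0:0, r1:12, r2:6, r3:4, r4:12}  ⟨branch taken⟩
[2] andi  r1, r4, 8  →  {r0:0, r1:8, r2:6, r3:4, r4:12}
[3] nor  r0, r2, r0  →  {r0:0, r1:8, r2:6, r3:4, r4:12}
[4] addi  r2, r1, 10  →  {r0:0, r1:8, r2:18, r3:4, r4:12}
[5] bne  r4, r0, L8  →  {r0:0, r1:8, r2:18, r3:4, r4:12}  ⟨branch taken⟩
[6] or   r2, r2, r1  →  {r0:0, r1:8, r2:26, r3:4, r4:12}
[8] slti  r2, r2, 1  →  {r0:0, r1:8, r2:0, r3:4, r4:12}

8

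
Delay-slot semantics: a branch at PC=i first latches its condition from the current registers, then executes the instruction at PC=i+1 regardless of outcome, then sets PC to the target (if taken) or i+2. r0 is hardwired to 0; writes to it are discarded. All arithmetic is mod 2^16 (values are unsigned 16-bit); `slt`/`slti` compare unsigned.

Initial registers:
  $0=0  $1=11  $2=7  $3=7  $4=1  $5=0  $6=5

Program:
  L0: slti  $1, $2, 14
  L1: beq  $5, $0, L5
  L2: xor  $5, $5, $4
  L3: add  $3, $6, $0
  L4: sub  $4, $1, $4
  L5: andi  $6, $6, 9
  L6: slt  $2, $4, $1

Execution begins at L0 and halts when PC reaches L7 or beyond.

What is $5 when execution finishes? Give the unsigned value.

1

PC=0  slti  $1, $2, 14       | $0=0 $1=1 $2=7 $3=7 $4=1 $5=0 $6=5
PC=1  beq  $5, $0, L5        | $0=0 $1=1 $2=7 $3=7 $4=1 $5=0 $6=5  [TAKEN]
PC=2  xor  $5, $5, $4        | $0=0 $1=1 $2=7 $3=7 $4=1 $5=1 $6=5
PC=5  andi  $6, $6, 9        | $0=0 $1=1 $2=7 $3=7 $4=1 $5=1 $6=1
PC=6  slt  $2, $4, $1        | $0=0 $1=1 $2=0 $3=7 $4=1 $5=1 $6=1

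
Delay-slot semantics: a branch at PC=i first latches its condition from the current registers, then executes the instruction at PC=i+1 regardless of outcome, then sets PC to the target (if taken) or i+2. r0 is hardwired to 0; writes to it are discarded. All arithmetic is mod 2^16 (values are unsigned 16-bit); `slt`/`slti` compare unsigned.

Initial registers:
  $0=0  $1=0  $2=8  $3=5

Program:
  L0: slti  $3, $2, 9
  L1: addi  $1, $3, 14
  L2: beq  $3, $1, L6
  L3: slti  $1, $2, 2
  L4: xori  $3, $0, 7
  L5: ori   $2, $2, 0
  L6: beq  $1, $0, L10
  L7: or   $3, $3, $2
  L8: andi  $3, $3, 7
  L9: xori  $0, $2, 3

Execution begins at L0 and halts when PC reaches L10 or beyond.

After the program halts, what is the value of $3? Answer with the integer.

PC=0  slti  $3, $2, 9        | $0=0 $1=0 $2=8 $3=1
PC=1  addi  $1, $3, 14       | $0=0 $1=15 $2=8 $3=1
PC=2  beq  $3, $1, L6        | $0=0 $1=15 $2=8 $3=1  [not taken]
PC=3  slti  $1, $2, 2        | $0=0 $1=0 $2=8 $3=1
PC=4  xori  $3, $0, 7        | $0=0 $1=0 $2=8 $3=7
PC=5  ori   $2, $2, 0        | $0=0 $1=0 $2=8 $3=7
PC=6  beq  $1, $0, L10       | $0=0 $1=0 $2=8 $3=7  [TAKEN]
PC=7  or   $3, $3, $2        | $0=0 $1=0 $2=8 $3=15

15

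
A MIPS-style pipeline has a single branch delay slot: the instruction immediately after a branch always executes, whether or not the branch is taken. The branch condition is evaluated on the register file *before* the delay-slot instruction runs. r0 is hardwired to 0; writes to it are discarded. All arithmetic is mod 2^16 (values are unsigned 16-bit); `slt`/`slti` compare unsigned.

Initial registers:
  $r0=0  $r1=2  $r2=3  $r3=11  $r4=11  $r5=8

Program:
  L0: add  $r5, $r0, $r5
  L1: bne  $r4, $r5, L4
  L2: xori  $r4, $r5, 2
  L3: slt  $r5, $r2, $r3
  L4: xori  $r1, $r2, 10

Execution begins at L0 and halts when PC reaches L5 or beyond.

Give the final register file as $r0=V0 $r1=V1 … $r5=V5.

$r0=0 $r1=9 $r2=3 $r3=11 $r4=10 $r5=8

  step pc=0: add  $r5, $r0, $r5  regs=(0,2,3,11,11,8)
  step pc=1: bne  $r4, $r5, L4  cond=T  regs=(0,2,3,11,11,8)
  step pc=2: xori  $r4, $r5, 2  regs=(0,2,3,11,10,8)
  step pc=4: xori  $r1, $r2, 10  regs=(0,9,3,11,10,8)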